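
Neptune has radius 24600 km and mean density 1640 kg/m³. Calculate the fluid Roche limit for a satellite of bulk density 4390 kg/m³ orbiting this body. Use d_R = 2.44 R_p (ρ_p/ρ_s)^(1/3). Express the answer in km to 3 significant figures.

43200 km

d_R = 2.44 × 24600 km × (1640/4390)^(1/3)
    = 43200 km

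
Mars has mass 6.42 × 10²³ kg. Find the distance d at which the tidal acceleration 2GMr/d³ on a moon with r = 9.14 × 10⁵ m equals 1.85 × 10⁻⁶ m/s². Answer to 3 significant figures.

2GMr/d³ = a_tidal  ⇒  d = (2GMr / a_tidal)^(1/3)
d = (2 × 6.674×10⁻¹¹ × (6.42 × 10²³) × (9.14 × 10⁵) / (1.85 × 10⁻⁶))^(1/3)
  = 3.49 × 10⁸ m

3.49 × 10⁸ m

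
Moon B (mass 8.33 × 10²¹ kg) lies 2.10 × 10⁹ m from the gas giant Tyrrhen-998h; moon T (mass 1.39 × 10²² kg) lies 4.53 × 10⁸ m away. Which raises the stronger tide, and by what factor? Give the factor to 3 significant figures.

Moon T, by a factor of ≈ 166

The tide-raising term goes as M/d³ (the gradient of a 1/d² field).
Moon B: (8.33 × 10²¹) / (2.10 × 10⁹)³ = 8.995 × 10⁻⁷
Moon T: (1.39 × 10²²) / (4.53 × 10⁸)³ = 1.495 × 10⁻⁴
Ratio (larger/smaller) = 166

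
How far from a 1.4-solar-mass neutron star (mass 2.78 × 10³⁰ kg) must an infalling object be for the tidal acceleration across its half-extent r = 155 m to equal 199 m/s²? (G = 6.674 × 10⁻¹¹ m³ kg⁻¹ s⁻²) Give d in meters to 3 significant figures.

2GMr/d³ = a_tidal  ⇒  d = (2GMr / a_tidal)^(1/3)
d = (2 × 6.674×10⁻¹¹ × (2.78 × 10³⁰) × (155) / (199))^(1/3)
  = 6.61 × 10⁶ m

6.61 × 10⁶ m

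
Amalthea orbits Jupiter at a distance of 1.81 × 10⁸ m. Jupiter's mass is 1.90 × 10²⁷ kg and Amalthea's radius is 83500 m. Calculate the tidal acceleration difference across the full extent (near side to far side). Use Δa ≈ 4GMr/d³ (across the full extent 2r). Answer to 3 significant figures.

Δa = 4GMr/d³
   = 4 × (6.674 × 10⁻¹¹) × (1.90 × 10²⁷) × (83500) / (1.81 × 10⁸)³
   = 7.14 × 10⁻³ m/s²

7.14 × 10⁻³ m/s²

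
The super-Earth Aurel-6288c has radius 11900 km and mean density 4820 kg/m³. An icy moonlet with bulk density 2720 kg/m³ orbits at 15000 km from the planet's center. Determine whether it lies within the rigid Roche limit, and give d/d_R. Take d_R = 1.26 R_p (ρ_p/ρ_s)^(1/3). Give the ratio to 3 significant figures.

d_R = 1.26 × (11900 km) × (4820/2720)^(1/3) = 18140 km
d/d_R = (15000) / (18140) = 0.827
Since d/d_R < 1, the body is inside the Roche limit.

inside; d/d_R ≈ 0.827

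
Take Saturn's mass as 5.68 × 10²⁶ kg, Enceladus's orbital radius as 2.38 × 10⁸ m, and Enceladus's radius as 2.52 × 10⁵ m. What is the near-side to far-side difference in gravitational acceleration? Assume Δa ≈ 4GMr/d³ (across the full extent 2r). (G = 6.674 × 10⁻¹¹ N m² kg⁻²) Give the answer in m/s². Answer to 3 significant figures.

2.83 × 10⁻³ m/s²

a_tidal = 4GMr/d³
        = 4 × (6.674 × 10⁻¹¹) × (5.68 × 10²⁶) × (2.52 × 10⁵) / (2.38 × 10⁸)³
        = 2.83 × 10⁻³ m/s²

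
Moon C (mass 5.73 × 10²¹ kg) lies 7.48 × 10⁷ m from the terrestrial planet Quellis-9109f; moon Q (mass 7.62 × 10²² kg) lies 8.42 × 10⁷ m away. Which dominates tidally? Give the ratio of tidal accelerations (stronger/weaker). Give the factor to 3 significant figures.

Moon Q, by a factor of ≈ 9.32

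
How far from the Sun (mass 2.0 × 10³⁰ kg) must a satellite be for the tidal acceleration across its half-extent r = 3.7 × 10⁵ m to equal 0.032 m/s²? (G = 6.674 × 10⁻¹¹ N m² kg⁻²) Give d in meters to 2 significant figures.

1.5 × 10⁹ m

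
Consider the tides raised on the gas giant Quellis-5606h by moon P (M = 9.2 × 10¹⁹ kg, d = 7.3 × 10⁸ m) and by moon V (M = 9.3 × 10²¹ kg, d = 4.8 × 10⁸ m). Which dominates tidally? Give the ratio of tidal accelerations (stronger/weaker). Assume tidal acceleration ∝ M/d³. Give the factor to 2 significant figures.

Moon V, by a factor of ≈ 360

Compare M/d³ for the two perturbers:
Moon P: (9.2 × 10¹⁹) / (7.3 × 10⁸)³ = 2.365 × 10⁻⁷
Moon V: (9.3 × 10²¹) / (4.8 × 10⁸)³ = 8.409 × 10⁻⁵
Ratio (larger/smaller) = 360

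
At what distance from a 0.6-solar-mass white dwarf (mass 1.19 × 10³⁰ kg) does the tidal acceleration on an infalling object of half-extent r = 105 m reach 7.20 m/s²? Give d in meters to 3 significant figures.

1.32 × 10⁷ m

2GMr/d³ = a_tidal  ⇒  d = (2GMr / a_tidal)^(1/3)
d = (2 × 6.674×10⁻¹¹ × (1.19 × 10³⁰) × (105) / (7.20))^(1/3)
  = 1.32 × 10⁷ m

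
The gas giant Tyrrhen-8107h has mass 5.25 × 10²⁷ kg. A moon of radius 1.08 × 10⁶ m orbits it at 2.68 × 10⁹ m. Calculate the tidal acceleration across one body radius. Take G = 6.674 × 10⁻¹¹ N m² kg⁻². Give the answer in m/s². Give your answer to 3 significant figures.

3.93 × 10⁻⁵ m/s²

The tidal stretch is the gradient of GM/d² times the body's extent r, hence the 1/d³ dependence.
Δa = 2GMr/d³
   = 2 × (6.674 × 10⁻¹¹) × (5.25 × 10²⁷) × (1.08 × 10⁶) / (2.68 × 10⁹)³
   = 3.93 × 10⁻⁵ m/s²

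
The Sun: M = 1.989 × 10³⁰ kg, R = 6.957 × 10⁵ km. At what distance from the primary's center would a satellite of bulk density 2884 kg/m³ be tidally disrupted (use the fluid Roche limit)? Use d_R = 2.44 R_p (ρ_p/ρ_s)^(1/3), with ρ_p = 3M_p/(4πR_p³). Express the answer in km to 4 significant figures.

1.337 × 10⁶ km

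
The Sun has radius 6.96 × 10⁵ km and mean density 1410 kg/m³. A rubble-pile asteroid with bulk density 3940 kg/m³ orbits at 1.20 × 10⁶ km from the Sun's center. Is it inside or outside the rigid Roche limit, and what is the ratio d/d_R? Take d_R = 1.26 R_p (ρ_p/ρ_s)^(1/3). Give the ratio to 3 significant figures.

d_R = 1.26 × (6.96 × 10⁵ km) × (1410/3940)^(1/3) = 6.226 × 10⁵ km
d/d_R = (1.20 × 10⁶) / (6.226 × 10⁵) = 1.93
Since d/d_R > 1, the body is outside the Roche limit.

outside; d/d_R ≈ 1.93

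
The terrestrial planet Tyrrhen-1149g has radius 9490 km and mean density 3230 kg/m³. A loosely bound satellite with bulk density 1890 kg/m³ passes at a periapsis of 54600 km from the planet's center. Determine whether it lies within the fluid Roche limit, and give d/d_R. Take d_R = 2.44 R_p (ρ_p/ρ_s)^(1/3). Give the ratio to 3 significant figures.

outside; d/d_R ≈ 1.97

d_R = 2.44 × (9490 km) × (3230/1890)^(1/3) = 27680 km
d/d_R = (54600) / (27680) = 1.97
Since d/d_R > 1, the body is outside the Roche limit.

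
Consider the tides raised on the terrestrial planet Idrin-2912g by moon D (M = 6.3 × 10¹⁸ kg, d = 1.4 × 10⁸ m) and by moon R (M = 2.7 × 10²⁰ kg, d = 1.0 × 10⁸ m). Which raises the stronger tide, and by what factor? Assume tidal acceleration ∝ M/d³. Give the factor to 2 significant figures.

Tidal stretch scales as M/d³; compute that for each body.
Moon D: (6.3 × 10¹⁸) / (1.4 × 10⁸)³ = 2.296 × 10⁻⁶
Moon R: (2.7 × 10²⁰) / (1.0 × 10⁸)³ = 2.700 × 10⁻⁴
Ratio (larger/smaller) = 120

Moon R, by a factor of ≈ 120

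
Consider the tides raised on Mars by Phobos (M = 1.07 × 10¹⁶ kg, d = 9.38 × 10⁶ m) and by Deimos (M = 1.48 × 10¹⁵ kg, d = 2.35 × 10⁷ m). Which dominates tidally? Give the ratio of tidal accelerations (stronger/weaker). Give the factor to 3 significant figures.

Phobos, by a factor of ≈ 114

Tidal stretch scales as M/d³; compute that for each body.
Phobos: (1.07 × 10¹⁶) / (9.38 × 10⁶)³ = 1.297 × 10⁻⁵
Deimos: (1.48 × 10¹⁵) / (2.35 × 10⁷)³ = 1.140 × 10⁻⁷
Ratio (larger/smaller) = 114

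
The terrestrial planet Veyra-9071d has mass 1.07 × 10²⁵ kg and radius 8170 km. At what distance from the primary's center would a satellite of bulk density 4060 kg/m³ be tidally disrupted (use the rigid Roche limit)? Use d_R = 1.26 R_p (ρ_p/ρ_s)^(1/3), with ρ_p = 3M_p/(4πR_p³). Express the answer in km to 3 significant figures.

ρ_p = 3M_p/(4πR_p³) = 3 × (1.07 × 10²⁵) / (4π × (8.17 × 10⁶ m)³) = 4680 kg/m³
d_R = 1.26 × 8170 km × (4680/4060)^(1/3)
    = 10800 km

10800 km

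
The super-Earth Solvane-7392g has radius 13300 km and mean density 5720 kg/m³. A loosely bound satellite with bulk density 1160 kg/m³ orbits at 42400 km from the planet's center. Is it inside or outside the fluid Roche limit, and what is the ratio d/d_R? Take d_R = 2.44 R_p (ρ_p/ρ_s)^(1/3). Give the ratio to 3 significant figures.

inside; d/d_R ≈ 0.768

d_R = 2.44 × (13300 km) × (5720/1160)^(1/3) = 55240 km
d/d_R = (42400) / (55240) = 0.768
Since d/d_R < 1, the body is inside the Roche limit.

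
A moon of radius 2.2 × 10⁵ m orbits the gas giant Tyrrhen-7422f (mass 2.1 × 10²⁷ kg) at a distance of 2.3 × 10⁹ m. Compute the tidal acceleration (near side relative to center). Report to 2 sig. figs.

5.1 × 10⁻⁶ m/s²

Δg = 2GMr/d³
   = 2 × (6.674 × 10⁻¹¹) × (2.1 × 10²⁷) × (2.2 × 10⁵) / (2.3 × 10⁹)³
   = 5.1 × 10⁻⁶ m/s²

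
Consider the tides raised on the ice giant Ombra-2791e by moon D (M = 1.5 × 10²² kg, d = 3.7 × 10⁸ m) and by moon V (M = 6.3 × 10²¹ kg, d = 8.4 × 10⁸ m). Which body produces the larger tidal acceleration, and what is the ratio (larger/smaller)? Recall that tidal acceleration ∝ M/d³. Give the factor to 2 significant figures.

Moon D, by a factor of ≈ 28

Compare M/d³ for the two perturbers:
Moon D: (1.5 × 10²²) / (3.7 × 10⁸)³ = 2.961 × 10⁻⁴
Moon V: (6.3 × 10²¹) / (8.4 × 10⁸)³ = 1.063 × 10⁻⁵
Ratio (larger/smaller) = 28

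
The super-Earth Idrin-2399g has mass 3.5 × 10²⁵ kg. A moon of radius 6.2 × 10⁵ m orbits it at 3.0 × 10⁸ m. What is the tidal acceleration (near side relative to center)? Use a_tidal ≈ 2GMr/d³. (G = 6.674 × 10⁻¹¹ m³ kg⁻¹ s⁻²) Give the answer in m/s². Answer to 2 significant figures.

1.1 × 10⁻⁴ m/s²

Δa = 2GMr/d³
   = 2 × (6.674 × 10⁻¹¹) × (3.5 × 10²⁵) × (6.2 × 10⁵) / (3.0 × 10⁸)³
   = 1.1 × 10⁻⁴ m/s²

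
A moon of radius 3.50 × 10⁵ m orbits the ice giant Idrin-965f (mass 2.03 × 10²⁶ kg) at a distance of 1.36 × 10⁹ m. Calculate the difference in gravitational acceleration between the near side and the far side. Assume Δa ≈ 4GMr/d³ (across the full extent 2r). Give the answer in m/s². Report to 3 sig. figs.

Near-to-far spans 2r, so the tidal difference is twice the near-to-center value: 4GMr/d³.
Δg = 4GMr/d³
   = 4 × (6.674 × 10⁻¹¹) × (2.03 × 10²⁶) × (3.50 × 10⁵) / (1.36 × 10⁹)³
   = 7.54 × 10⁻⁶ m/s²

7.54 × 10⁻⁶ m/s²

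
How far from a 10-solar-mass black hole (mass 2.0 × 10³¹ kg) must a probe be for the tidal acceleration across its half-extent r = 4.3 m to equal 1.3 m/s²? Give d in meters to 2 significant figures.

2GMr/d³ = a_tidal  ⇒  d = (2GMr / a_tidal)^(1/3)
d = (2 × 6.674×10⁻¹¹ × (2.0 × 10³¹) × (4.3) / (1.3))^(1/3)
  = 2.1 × 10⁷ m

2.1 × 10⁷ m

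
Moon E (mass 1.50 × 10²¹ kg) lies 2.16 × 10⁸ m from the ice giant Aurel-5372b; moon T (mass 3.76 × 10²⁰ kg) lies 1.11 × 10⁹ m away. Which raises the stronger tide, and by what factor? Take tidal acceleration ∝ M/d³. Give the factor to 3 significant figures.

Compare M/d³ for the two perturbers:
Moon E: (1.50 × 10²¹) / (2.16 × 10⁸)³ = 1.488 × 10⁻⁴
Moon T: (3.76 × 10²⁰) / (1.11 × 10⁹)³ = 2.749 × 10⁻⁷
Ratio (larger/smaller) = 541

Moon E, by a factor of ≈ 541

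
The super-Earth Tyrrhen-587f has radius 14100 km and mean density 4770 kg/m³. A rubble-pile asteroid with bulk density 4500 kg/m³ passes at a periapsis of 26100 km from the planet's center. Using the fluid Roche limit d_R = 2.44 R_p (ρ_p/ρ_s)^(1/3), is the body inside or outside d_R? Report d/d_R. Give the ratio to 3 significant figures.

d_R = 2.44 × (14100 km) × (4770/4500)^(1/3) = 35080 km
d/d_R = (26100) / (35080) = 0.744
Since d/d_R < 1, the body is inside the Roche limit.

inside; d/d_R ≈ 0.744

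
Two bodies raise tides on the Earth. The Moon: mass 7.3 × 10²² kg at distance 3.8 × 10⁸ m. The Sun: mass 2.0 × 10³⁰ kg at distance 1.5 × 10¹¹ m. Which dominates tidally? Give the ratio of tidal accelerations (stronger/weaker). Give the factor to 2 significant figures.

The Moon, by a factor of ≈ 2.2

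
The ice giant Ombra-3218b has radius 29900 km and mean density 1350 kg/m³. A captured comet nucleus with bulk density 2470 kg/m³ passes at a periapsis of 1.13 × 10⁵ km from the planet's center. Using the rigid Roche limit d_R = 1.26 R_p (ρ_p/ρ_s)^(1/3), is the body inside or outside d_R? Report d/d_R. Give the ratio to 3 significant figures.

d_R = 1.26 × (29900 km) × (1350/2470)^(1/3) = 30800 km
d/d_R = (1.13 × 10⁵) / (30800) = 3.67
Since d/d_R > 1, the body is outside the Roche limit.

outside; d/d_R ≈ 3.67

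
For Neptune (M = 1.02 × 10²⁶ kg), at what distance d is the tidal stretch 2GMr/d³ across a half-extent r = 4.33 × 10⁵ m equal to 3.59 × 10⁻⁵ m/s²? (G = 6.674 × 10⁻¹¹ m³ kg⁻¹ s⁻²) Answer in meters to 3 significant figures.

5.48 × 10⁸ m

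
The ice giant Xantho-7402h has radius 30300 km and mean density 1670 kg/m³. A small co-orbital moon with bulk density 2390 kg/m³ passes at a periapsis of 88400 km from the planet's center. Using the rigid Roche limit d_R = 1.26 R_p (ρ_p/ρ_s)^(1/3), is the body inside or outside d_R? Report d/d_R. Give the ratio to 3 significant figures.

outside; d/d_R ≈ 2.61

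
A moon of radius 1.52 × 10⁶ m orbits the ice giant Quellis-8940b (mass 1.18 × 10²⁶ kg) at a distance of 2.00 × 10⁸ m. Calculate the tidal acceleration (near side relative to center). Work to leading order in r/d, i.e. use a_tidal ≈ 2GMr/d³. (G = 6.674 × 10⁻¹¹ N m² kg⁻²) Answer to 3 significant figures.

Δg = 2GMr/d³
   = 2 × (6.674 × 10⁻¹¹) × (1.18 × 10²⁶) × (1.52 × 10⁶) / (2.00 × 10⁸)³
   = 2.99 × 10⁻³ m/s²

2.99 × 10⁻³ m/s²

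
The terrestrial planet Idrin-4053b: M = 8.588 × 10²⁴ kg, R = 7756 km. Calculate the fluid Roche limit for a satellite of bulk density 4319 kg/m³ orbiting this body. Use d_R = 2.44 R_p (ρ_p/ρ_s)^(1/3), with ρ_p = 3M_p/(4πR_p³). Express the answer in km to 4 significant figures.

ρ_p = 3M_p/(4πR_p³) = 3 × (8.588 × 10²⁴) / (4π × (7.756 × 10⁶ m)³) = 4394 kg/m³
d_R = 2.44 × 7756 km × (4394/4319)^(1/3)
    = 19030 km

19030 km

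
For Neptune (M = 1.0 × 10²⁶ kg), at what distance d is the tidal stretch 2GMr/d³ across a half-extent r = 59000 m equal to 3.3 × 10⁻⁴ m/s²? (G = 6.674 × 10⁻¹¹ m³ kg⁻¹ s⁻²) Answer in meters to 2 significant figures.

2GMr/d³ = a_tidal  ⇒  d = (2GMr / a_tidal)^(1/3)
d = (2 × 6.674×10⁻¹¹ × (1.0 × 10²⁶) × (59000) / (3.3 × 10⁻⁴))^(1/3)
  = 1.3 × 10⁸ m

1.3 × 10⁸ m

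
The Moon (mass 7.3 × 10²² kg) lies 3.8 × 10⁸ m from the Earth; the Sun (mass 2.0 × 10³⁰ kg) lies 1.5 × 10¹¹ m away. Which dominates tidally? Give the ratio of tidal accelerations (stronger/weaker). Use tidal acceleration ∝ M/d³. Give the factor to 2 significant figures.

The Moon, by a factor of ≈ 2.2

Tidal stretch scales as M/d³; compute that for each body.
The Moon: (7.3 × 10²²) / (3.8 × 10⁸)³ = 1.330 × 10⁻³
The Sun: (2.0 × 10³⁰) / (1.5 × 10¹¹)³ = 5.926 × 10⁻⁴
Ratio (larger/smaller) = 2.2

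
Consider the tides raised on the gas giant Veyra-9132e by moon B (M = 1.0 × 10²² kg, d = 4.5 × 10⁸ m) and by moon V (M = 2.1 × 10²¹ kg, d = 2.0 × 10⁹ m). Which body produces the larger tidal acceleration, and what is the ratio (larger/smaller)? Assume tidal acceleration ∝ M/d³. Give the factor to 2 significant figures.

Tidal stretch scales as M/d³; compute that for each body.
Moon B: (1.0 × 10²²) / (4.5 × 10⁸)³ = 1.097 × 10⁻⁴
Moon V: (2.1 × 10²¹) / (2.0 × 10⁹)³ = 2.625 × 10⁻⁷
Ratio (larger/smaller) = 420

Moon B, by a factor of ≈ 420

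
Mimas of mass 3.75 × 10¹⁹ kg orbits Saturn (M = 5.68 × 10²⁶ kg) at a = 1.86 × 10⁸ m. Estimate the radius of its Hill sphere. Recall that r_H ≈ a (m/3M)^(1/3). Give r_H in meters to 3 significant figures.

r_H ≈ a (m/3M)^(1/3)
    = (1.86 × 10⁸) × (3.75 × 10¹⁹ / (3 × 5.68 × 10²⁶))^(1/3)
    = 5.21 × 10⁵ m

5.21 × 10⁵ m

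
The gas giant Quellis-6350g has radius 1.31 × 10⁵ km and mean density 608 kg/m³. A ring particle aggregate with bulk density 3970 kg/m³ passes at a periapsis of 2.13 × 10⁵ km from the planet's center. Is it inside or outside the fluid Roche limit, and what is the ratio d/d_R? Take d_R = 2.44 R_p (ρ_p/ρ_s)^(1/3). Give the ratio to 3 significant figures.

d_R = 2.44 × (1.31 × 10⁵ km) × (608/3970)^(1/3) = 1.710 × 10⁵ km
d/d_R = (2.13 × 10⁵) / (1.710 × 10⁵) = 1.25
Since d/d_R > 1, the body is outside the Roche limit.

outside; d/d_R ≈ 1.25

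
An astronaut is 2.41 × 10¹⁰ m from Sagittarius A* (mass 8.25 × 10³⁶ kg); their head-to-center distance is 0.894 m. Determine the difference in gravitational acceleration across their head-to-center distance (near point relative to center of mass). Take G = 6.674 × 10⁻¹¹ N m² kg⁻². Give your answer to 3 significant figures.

Since r ≪ d, expand the inverse-square field across one radius to get the leading 2GMr/d³ term.
Δa = 2GMr/d³
   = 2 × (6.674 × 10⁻¹¹) × (8.25 × 10³⁶) × (0.894) / (2.41 × 10¹⁰)³
   = 7.03 × 10⁻⁵ m/s²

7.03 × 10⁻⁵ m/s²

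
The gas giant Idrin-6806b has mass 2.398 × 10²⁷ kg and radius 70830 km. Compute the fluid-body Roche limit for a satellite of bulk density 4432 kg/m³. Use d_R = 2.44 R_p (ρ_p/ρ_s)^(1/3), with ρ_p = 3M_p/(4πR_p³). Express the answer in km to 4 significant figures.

1.233 × 10⁵ km

ρ_p = 3M_p/(4πR_p³) = 3 × (2.398 × 10²⁷) / (4π × (7.083 × 10⁷ m)³) = 1611 kg/m³
d_R = 2.44 × 70830 km × (1611/4432)^(1/3)
    = 1.233 × 10⁵ km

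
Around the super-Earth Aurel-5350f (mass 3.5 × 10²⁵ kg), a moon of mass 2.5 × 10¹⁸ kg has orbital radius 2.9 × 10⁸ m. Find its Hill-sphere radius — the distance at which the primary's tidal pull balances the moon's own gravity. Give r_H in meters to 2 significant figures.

8.3 × 10⁵ m

r_H ≈ a (m/3M)^(1/3)
    = (2.9 × 10⁸) × (2.5 × 10¹⁸ / (3 × 3.5 × 10²⁵))^(1/3)
    = 8.3 × 10⁵ m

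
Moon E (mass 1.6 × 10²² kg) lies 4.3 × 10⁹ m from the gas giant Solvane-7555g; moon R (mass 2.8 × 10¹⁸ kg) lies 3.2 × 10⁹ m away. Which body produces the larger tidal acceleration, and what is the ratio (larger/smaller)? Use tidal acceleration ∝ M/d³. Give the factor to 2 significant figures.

Compare M/d³ for the two perturbers:
Moon E: (1.6 × 10²²) / (4.3 × 10⁹)³ = 2.012 × 10⁻⁷
Moon R: (2.8 × 10¹⁸) / (3.2 × 10⁹)³ = 8.545 × 10⁻¹¹
Ratio (larger/smaller) = 2400

Moon E, by a factor of ≈ 2400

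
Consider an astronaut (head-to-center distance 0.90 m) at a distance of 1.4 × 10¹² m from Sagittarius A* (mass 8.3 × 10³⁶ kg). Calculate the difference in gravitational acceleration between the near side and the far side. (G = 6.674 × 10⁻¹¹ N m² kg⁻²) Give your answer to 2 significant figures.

Near-to-far spans 2r, so the tidal difference is twice the near-to-center value: 4GMr/d³.
a_tidal = 4GMr/d³
        = 4 × (6.674 × 10⁻¹¹) × (8.3 × 10³⁶) × (0.90) / (1.4 × 10¹²)³
        = 7.3 × 10⁻¹⁰ m/s²

7.3 × 10⁻¹⁰ m/s²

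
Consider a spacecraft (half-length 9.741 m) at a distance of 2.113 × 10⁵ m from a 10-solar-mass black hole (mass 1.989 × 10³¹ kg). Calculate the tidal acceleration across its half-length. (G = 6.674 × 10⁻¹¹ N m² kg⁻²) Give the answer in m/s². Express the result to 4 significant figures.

2.741 × 10⁶ m/s²

a_tidal = 2GMr/d³
        = 2 × (6.674 × 10⁻¹¹) × (1.989 × 10³¹) × (9.741) / (2.113 × 10⁵)³
        = 2.741 × 10⁶ m/s²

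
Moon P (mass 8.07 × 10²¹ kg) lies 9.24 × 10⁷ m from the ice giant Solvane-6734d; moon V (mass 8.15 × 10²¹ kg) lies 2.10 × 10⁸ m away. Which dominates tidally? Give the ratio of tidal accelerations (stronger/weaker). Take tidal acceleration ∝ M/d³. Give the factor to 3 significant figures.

The tide-raising term goes as M/d³ (the gradient of a 1/d² field).
Moon P: (8.07 × 10²¹) / (9.24 × 10⁷)³ = 1.023 × 10⁻²
Moon V: (8.15 × 10²¹) / (2.10 × 10⁸)³ = 8.800 × 10⁻⁴
Ratio (larger/smaller) = 11.6

Moon P, by a factor of ≈ 11.6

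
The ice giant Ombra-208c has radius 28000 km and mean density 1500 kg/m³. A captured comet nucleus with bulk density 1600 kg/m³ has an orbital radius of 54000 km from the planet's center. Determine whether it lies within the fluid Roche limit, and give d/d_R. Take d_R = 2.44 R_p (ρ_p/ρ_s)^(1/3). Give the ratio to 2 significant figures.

d_R = 2.44 × (28000 km) × (1500/1600)^(1/3) = 66870 km
d/d_R = (54000) / (66870) = 0.81
Since d/d_R < 1, the body is inside the Roche limit.

inside; d/d_R ≈ 0.81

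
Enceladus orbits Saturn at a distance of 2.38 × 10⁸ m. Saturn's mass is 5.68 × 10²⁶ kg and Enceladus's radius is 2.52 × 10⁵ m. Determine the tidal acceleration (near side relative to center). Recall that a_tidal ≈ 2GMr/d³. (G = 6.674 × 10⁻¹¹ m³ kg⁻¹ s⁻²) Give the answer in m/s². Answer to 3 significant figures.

1.42 × 10⁻³ m/s²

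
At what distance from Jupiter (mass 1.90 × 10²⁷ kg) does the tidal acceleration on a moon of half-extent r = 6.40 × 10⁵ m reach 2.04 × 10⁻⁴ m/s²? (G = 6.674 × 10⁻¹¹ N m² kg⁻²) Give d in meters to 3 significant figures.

9.27 × 10⁸ m

2GMr/d³ = a_tidal  ⇒  d = (2GMr / a_tidal)^(1/3)
d = (2 × 6.674×10⁻¹¹ × (1.90 × 10²⁷) × (6.40 × 10⁵) / (2.04 × 10⁻⁴))^(1/3)
  = 9.27 × 10⁸ m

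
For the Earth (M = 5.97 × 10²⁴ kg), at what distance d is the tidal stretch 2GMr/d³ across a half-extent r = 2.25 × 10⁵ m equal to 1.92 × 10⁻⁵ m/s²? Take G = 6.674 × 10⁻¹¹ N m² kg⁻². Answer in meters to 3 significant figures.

2.11 × 10⁸ m

2GMr/d³ = a_tidal  ⇒  d = (2GMr / a_tidal)^(1/3)
d = (2 × 6.674×10⁻¹¹ × (5.97 × 10²⁴) × (2.25 × 10⁵) / (1.92 × 10⁻⁵))^(1/3)
  = 2.11 × 10⁸ m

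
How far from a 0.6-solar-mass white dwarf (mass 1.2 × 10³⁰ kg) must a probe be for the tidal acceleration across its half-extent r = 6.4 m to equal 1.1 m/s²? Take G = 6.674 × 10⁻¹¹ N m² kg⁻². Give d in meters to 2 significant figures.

2GMr/d³ = a_tidal  ⇒  d = (2GMr / a_tidal)^(1/3)
d = (2 × 6.674×10⁻¹¹ × (1.2 × 10³⁰) × (6.4) / (1.1))^(1/3)
  = 9.8 × 10⁶ m

9.8 × 10⁶ m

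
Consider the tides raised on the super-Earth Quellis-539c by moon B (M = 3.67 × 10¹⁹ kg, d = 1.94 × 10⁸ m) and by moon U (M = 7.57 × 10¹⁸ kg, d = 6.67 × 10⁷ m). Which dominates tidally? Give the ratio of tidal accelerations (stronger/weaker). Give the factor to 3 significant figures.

Compare M/d³ for the two perturbers:
Moon B: (3.67 × 10¹⁹) / (1.94 × 10⁸)³ = 5.026 × 10⁻⁶
Moon U: (7.57 × 10¹⁸) / (6.67 × 10⁷)³ = 2.551 × 10⁻⁵
Ratio (larger/smaller) = 5.08

Moon U, by a factor of ≈ 5.08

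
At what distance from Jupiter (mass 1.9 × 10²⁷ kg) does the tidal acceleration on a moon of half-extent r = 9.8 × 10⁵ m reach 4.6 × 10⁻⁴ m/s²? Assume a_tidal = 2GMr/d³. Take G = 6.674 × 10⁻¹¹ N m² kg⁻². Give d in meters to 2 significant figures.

8.1 × 10⁸ m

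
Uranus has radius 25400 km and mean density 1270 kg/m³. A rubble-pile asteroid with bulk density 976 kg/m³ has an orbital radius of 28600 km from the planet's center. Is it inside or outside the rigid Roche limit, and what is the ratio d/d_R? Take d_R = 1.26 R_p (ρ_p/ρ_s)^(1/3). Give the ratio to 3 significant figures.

inside; d/d_R ≈ 0.819

d_R = 1.26 × (25400 km) × (1270/976)^(1/3) = 34940 km
d/d_R = (28600) / (34940) = 0.819
Since d/d_R < 1, the body is inside the Roche limit.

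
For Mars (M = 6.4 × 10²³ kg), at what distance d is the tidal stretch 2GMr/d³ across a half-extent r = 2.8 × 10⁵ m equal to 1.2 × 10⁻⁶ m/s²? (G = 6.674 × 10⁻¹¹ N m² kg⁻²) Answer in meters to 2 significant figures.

2.7 × 10⁸ m

2GMr/d³ = a_tidal  ⇒  d = (2GMr / a_tidal)^(1/3)
d = (2 × 6.674×10⁻¹¹ × (6.4 × 10²³) × (2.8 × 10⁵) / (1.2 × 10⁻⁶))^(1/3)
  = 2.7 × 10⁸ m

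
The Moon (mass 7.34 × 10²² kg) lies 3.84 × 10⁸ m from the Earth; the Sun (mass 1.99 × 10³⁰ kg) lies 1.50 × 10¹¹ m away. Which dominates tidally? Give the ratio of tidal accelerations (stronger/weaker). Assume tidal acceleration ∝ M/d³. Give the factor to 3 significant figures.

The Moon, by a factor of ≈ 2.20

Compare M/d³ for the two perturbers:
The Moon: (7.34 × 10²²) / (3.84 × 10⁸)³ = 1.296 × 10⁻³
The Sun: (1.99 × 10³⁰) / (1.50 × 10¹¹)³ = 5.896 × 10⁻⁴
Ratio (larger/smaller) = 2.20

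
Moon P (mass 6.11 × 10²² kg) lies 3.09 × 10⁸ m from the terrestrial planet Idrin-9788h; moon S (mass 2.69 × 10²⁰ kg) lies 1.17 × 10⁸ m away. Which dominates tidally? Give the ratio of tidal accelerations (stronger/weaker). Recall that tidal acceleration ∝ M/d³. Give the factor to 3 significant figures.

Moon P, by a factor of ≈ 12.3

Tidal stretch scales as M/d³; compute that for each body.
Moon P: (6.11 × 10²²) / (3.09 × 10⁸)³ = 2.071 × 10⁻³
Moon S: (2.69 × 10²⁰) / (1.17 × 10⁸)³ = 1.680 × 10⁻⁴
Ratio (larger/smaller) = 12.3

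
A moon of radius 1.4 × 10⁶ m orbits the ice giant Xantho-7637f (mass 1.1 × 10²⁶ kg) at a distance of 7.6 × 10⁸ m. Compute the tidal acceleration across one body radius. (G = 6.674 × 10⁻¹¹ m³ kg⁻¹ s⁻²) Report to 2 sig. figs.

a_tidal = 2GMr/d³
        = 2 × (6.674 × 10⁻¹¹) × (1.1 × 10²⁶) × (1.4 × 10⁶) / (7.6 × 10⁸)³
        = 4.7 × 10⁻⁵ m/s²

4.7 × 10⁻⁵ m/s²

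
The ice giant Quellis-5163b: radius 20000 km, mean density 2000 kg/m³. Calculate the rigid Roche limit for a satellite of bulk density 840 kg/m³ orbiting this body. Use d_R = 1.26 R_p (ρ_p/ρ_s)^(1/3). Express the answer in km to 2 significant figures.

34000 km

d_R = 1.26 × 20000 km × (2000/840)^(1/3)
    = 34000 km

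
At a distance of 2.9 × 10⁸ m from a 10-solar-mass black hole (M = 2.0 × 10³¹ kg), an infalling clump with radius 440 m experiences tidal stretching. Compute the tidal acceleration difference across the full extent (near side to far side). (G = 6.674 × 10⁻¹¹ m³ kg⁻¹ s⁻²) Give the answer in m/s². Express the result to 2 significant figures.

9.6 × 10⁻² m/s²

a_tidal = 4GMr/d³
        = 4 × (6.674 × 10⁻¹¹) × (2.0 × 10³¹) × (440) / (2.9 × 10⁸)³
        = 9.6 × 10⁻² m/s²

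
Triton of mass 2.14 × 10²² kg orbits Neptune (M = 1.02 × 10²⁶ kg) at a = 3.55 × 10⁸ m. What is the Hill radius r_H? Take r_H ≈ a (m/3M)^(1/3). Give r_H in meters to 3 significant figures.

1.46 × 10⁷ m

r_H ≈ a (m/3M)^(1/3)
    = (3.55 × 10⁸) × (2.14 × 10²² / (3 × 1.02 × 10²⁶))^(1/3)
    = 1.46 × 10⁷ m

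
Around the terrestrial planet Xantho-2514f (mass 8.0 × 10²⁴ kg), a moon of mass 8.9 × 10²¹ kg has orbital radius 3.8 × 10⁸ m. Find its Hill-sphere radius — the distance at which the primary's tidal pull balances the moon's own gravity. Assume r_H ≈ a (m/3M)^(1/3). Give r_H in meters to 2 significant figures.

r_H ≈ a (m/3M)^(1/3)
    = (3.8 × 10⁸) × (8.9 × 10²¹ / (3 × 8.0 × 10²⁴))^(1/3)
    = 2.7 × 10⁷ m

2.7 × 10⁷ m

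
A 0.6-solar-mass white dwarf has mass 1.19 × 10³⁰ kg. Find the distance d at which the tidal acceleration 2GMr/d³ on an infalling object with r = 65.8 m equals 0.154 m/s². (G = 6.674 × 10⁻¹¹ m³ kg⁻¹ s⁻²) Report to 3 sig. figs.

4.08 × 10⁷ m

2GMr/d³ = a_tidal  ⇒  d = (2GMr / a_tidal)^(1/3)
d = (2 × 6.674×10⁻¹¹ × (1.19 × 10³⁰) × (65.8) / (0.154))^(1/3)
  = 4.08 × 10⁷ m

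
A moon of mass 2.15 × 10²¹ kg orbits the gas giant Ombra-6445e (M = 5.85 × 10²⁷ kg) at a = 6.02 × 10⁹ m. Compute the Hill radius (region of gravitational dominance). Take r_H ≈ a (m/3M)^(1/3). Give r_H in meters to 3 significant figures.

2.99 × 10⁷ m

r_H ≈ a (m/3M)^(1/3)
    = (6.02 × 10⁹) × (2.15 × 10²¹ / (3 × 5.85 × 10²⁷))^(1/3)
    = 2.99 × 10⁷ m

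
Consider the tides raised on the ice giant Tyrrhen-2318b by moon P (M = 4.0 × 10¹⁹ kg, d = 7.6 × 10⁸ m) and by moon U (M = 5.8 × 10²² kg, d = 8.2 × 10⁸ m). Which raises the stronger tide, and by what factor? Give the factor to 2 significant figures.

Moon U, by a factor of ≈ 1200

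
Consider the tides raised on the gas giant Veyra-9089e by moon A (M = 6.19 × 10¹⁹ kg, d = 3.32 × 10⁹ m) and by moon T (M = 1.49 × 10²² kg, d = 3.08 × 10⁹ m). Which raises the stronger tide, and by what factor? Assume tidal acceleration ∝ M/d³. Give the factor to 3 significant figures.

Moon T, by a factor of ≈ 301

The tide-raising term goes as M/d³ (the gradient of a 1/d² field).
Moon A: (6.19 × 10¹⁹) / (3.32 × 10⁹)³ = 1.692 × 10⁻⁹
Moon T: (1.49 × 10²²) / (3.08 × 10⁹)³ = 5.100 × 10⁻⁷
Ratio (larger/smaller) = 301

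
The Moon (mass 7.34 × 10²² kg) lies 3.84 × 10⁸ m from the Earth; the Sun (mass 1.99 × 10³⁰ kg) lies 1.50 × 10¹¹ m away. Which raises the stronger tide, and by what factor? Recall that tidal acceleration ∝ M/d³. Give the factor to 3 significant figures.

The Moon, by a factor of ≈ 2.20

Tidal acceleration ∝ M/d³, so compare M/d³ for each.
The Moon: (7.34 × 10²²) / (3.84 × 10⁸)³ = 1.296 × 10⁻³
The Sun: (1.99 × 10³⁰) / (1.50 × 10¹¹)³ = 5.896 × 10⁻⁴
Ratio (larger/smaller) = 2.20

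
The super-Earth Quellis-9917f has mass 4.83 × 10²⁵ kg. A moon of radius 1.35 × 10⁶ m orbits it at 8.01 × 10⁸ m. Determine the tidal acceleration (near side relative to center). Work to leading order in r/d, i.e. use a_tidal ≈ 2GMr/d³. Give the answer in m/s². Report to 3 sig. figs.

1.69 × 10⁻⁵ m/s²

Δg = 2GMr/d³
   = 2 × (6.674 × 10⁻¹¹) × (4.83 × 10²⁵) × (1.35 × 10⁶) / (8.01 × 10⁸)³
   = 1.69 × 10⁻⁵ m/s²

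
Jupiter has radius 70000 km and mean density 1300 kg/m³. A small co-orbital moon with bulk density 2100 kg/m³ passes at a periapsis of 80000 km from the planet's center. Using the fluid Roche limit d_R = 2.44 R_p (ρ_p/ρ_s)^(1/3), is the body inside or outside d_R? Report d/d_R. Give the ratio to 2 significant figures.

d_R = 2.44 × (70000 km) × (1300/2100)^(1/3) = 1.456 × 10⁵ km
d/d_R = (80000) / (1.456 × 10⁵) = 0.55
Since d/d_R < 1, the body is inside the Roche limit.

inside; d/d_R ≈ 0.55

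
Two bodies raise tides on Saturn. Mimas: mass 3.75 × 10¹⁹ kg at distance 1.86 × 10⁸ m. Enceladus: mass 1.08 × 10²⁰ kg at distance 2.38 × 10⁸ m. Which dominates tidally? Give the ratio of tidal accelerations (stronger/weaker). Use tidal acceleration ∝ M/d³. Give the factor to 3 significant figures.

Tidal stretch scales as M/d³; compute that for each body.
Mimas: (3.75 × 10¹⁹) / (1.86 × 10⁸)³ = 5.828 × 10⁻⁶
Enceladus: (1.08 × 10²⁰) / (2.38 × 10⁸)³ = 8.011 × 10⁻⁶
Ratio (larger/smaller) = 1.37

Enceladus, by a factor of ≈ 1.37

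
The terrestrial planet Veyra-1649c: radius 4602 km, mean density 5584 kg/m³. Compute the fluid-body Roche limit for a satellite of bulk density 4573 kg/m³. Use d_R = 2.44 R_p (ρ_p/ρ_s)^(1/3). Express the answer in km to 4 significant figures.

d_R = 2.44 × 4602 km × (5584/4573)^(1/3)
    = 12000 km

12000 km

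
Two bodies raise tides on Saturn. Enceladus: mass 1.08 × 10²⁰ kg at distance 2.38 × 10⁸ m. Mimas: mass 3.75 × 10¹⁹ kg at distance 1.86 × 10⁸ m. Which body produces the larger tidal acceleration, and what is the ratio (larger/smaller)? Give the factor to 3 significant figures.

Compare M/d³ for the two perturbers:
Enceladus: (1.08 × 10²⁰) / (2.38 × 10⁸)³ = 8.011 × 10⁻⁶
Mimas: (3.75 × 10¹⁹) / (1.86 × 10⁸)³ = 5.828 × 10⁻⁶
Ratio (larger/smaller) = 1.37

Enceladus, by a factor of ≈ 1.37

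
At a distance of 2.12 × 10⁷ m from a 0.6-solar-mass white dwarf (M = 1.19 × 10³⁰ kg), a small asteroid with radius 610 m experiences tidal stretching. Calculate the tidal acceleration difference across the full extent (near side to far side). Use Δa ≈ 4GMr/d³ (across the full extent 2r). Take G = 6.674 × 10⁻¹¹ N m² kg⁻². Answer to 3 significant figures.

Δg = 4GMr/d³
   = 4 × (6.674 × 10⁻¹¹) × (1.19 × 10³⁰) × (610) / (2.12 × 10⁷)³
   = 2.03 × 10¹ m/s²

2.03 × 10¹ m/s²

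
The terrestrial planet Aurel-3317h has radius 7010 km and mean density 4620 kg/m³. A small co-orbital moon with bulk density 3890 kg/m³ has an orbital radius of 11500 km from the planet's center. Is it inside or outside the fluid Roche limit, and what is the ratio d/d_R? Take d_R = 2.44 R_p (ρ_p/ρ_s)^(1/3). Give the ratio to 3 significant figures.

d_R = 2.44 × (7010 km) × (4620/3890)^(1/3) = 18110 km
d/d_R = (11500) / (18110) = 0.635
Since d/d_R < 1, the body is inside the Roche limit.

inside; d/d_R ≈ 0.635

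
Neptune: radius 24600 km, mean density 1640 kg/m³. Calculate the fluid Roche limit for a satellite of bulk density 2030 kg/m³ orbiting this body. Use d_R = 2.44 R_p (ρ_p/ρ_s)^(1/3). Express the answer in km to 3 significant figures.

d_R = 2.44 × 24600 km × (1640/2030)^(1/3)
    = 55900 km

55900 km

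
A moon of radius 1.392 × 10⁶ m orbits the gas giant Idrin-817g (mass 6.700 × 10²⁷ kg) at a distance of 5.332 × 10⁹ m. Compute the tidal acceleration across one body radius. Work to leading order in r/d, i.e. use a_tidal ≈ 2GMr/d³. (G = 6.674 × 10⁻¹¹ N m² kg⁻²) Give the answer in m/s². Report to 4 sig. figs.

8.212 × 10⁻⁶ m/s²

a_tidal = 2GMr/d³
        = 2 × (6.674 × 10⁻¹¹) × (6.700 × 10²⁷) × (1.392 × 10⁶) / (5.332 × 10⁹)³
        = 8.212 × 10⁻⁶ m/s²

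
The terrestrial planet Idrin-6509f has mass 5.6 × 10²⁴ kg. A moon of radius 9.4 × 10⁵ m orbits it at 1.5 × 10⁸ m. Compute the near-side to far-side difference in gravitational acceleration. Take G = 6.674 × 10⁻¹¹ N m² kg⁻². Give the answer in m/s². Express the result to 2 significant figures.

4.2 × 10⁻⁴ m/s²

Δg = 4GMr/d³
   = 4 × (6.674 × 10⁻¹¹) × (5.6 × 10²⁴) × (9.4 × 10⁵) / (1.5 × 10⁸)³
   = 4.2 × 10⁻⁴ m/s²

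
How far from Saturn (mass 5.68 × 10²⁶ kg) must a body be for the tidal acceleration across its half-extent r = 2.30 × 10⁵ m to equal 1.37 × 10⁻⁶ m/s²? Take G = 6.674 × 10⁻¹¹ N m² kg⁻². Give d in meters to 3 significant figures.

2GMr/d³ = a_tidal  ⇒  d = (2GMr / a_tidal)^(1/3)
d = (2 × 6.674×10⁻¹¹ × (5.68 × 10²⁶) × (2.30 × 10⁵) / (1.37 × 10⁻⁶))^(1/3)
  = 2.33 × 10⁹ m

2.33 × 10⁹ m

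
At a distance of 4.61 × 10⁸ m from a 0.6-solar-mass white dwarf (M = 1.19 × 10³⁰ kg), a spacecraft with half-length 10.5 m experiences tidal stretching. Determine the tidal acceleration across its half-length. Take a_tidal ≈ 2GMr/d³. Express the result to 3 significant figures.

1.70 × 10⁻⁵ m/s²

Since r ≪ d, expand the inverse-square field across one radius to get the leading 2GMr/d³ term.
Δa = 2GMr/d³
   = 2 × (6.674 × 10⁻¹¹) × (1.19 × 10³⁰) × (10.5) / (4.61 × 10⁸)³
   = 1.70 × 10⁻⁵ m/s²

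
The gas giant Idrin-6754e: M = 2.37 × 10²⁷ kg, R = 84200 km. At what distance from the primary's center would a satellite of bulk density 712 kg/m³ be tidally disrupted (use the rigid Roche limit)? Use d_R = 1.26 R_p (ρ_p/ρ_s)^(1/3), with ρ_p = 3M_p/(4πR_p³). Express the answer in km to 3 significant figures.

ρ_p = 3M_p/(4πR_p³) = 3 × (2.37 × 10²⁷) / (4π × (8.42 × 10⁷ m)³) = 948 kg/m³
d_R = 1.26 × 84200 km × (948/712)^(1/3)
    = 1.17 × 10⁵ km

1.17 × 10⁵ km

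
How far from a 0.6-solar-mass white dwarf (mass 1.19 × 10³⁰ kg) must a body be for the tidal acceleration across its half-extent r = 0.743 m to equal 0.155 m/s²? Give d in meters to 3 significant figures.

9.13 × 10⁶ m

2GMr/d³ = a_tidal  ⇒  d = (2GMr / a_tidal)^(1/3)
d = (2 × 6.674×10⁻¹¹ × (1.19 × 10³⁰) × (0.743) / (0.155))^(1/3)
  = 9.13 × 10⁶ m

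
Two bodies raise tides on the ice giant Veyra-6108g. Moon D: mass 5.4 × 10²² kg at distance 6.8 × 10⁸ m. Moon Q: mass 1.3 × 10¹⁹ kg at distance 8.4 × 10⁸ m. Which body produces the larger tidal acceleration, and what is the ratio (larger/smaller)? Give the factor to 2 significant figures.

The tide-raising term goes as M/d³ (the gradient of a 1/d² field).
Moon D: (5.4 × 10²²) / (6.8 × 10⁸)³ = 1.717 × 10⁻⁴
Moon Q: (1.3 × 10¹⁹) / (8.4 × 10⁸)³ = 2.193 × 10⁻⁸
Ratio (larger/smaller) = 7800

Moon D, by a factor of ≈ 7800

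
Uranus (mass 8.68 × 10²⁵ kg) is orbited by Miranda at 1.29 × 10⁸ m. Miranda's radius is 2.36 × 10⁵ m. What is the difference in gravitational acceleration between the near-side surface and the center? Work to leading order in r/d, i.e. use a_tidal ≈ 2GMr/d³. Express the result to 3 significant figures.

Δa = 2GMr/d³
   = 2 × (6.674 × 10⁻¹¹) × (8.68 × 10²⁵) × (2.36 × 10⁵) / (1.29 × 10⁸)³
   = 1.27 × 10⁻³ m/s²

1.27 × 10⁻³ m/s²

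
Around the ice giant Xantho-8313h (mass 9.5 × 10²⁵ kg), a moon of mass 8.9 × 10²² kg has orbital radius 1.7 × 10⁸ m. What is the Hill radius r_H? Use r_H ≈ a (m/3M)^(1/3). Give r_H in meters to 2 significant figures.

1.2 × 10⁷ m

r_H ≈ a (m/3M)^(1/3)
    = (1.7 × 10⁸) × (8.9 × 10²² / (3 × 9.5 × 10²⁵))^(1/3)
    = 1.2 × 10⁷ m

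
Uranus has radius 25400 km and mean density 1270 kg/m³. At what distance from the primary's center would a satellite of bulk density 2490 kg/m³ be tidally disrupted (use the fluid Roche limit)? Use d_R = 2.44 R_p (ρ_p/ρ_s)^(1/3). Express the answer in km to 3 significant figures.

d_R = 2.44 × 25400 km × (1270/2490)^(1/3)
    = 49500 km

49500 km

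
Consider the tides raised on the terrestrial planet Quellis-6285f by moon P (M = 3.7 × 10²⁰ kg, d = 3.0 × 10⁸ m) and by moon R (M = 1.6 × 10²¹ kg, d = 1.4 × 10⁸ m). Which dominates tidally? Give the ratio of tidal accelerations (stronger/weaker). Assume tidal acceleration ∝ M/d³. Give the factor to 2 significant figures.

Moon R, by a factor of ≈ 43

Compare M/d³ for the two perturbers:
Moon P: (3.7 × 10²⁰) / (3.0 × 10⁸)³ = 1.370 × 10⁻⁵
Moon R: (1.6 × 10²¹) / (1.4 × 10⁸)³ = 5.831 × 10⁻⁴
Ratio (larger/smaller) = 43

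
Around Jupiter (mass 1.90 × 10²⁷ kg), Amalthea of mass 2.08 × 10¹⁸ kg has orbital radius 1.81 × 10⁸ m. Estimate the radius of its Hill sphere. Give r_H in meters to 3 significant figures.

1.29 × 10⁵ m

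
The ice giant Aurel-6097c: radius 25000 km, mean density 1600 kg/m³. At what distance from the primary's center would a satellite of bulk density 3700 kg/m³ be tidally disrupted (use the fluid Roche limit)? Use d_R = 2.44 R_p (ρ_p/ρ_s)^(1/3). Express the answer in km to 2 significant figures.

46000 km

d_R = 2.44 × 25000 km × (1600/3700)^(1/3)
    = 46000 km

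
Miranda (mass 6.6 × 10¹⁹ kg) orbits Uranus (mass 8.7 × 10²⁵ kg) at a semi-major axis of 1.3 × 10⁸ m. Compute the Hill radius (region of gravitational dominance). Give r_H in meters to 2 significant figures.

8.2 × 10⁵ m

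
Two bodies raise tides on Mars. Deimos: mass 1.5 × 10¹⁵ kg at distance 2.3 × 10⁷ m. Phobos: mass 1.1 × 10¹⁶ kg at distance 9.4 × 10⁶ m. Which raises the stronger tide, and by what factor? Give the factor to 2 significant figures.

Tidal acceleration ∝ M/d³, so compare M/d³ for each.
Deimos: (1.5 × 10¹⁵) / (2.3 × 10⁷)³ = 1.233 × 10⁻⁷
Phobos: (1.1 × 10¹⁶) / (9.4 × 10⁶)³ = 1.324 × 10⁻⁵
Ratio (larger/smaller) = 110

Phobos, by a factor of ≈ 110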